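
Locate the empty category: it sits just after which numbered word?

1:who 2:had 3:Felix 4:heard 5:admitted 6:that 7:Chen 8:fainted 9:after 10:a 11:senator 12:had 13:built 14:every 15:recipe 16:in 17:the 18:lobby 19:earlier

The displaced element is "who" (word 1).
It is linked across 1 clause boundary (Ø).
It functions as the subject of "admitted", so the gap sits immediately after word 4 ("heard").
Base order: Felix had heard that who admitted that Chen fainted after a senator had built every recipe in the lobby earlier.

4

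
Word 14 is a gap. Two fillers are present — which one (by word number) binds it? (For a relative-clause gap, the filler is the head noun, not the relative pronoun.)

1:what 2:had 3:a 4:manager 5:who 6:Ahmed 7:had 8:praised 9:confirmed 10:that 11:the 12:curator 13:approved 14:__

The marked gap is the direct object of "approved".
Its filler is the fronted wh-phrase "what", at word 1.
(The other dependency links word 4 to a gap after word 8.)

1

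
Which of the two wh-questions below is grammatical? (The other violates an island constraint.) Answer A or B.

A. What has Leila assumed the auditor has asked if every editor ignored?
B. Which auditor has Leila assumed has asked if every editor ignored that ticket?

B

In A, the wh-phrase is extracted from inside a wh-island (introduced by "if"), which blocks movement.
In B, the extraction path crosses only that-complement boundaries, which are transparent.
So B is grammatical.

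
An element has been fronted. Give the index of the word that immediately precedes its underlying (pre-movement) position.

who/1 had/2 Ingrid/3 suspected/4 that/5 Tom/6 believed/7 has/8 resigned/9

The displaced element is "who" (word 1).
It is linked across 2 clause boundaries (that → Ø).
It functions as the subject of "resigned", so the gap sits immediately after word 7 ("believed").
Base order: Ingrid had suspected that Tom believed that who has resigned.

7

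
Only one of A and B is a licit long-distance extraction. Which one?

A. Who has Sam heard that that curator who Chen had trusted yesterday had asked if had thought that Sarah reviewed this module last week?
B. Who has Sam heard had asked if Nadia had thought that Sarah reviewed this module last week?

B

In A, the wh-phrase is extracted from inside a wh-island (introduced by "if"), which blocks movement.
In B, the extraction path crosses only that-complement boundaries, which are transparent.
So B is grammatical.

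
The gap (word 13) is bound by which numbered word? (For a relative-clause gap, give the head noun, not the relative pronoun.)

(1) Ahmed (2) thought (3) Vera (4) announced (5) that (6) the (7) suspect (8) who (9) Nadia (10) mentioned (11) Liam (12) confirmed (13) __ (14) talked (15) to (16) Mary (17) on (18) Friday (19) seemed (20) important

The gap at 13 is the subject of "talked", inside a relative clause.
The relative pronoun is "who" (word 8); it is bound by the head noun immediately before it.
Its filler is the head noun "suspect", at word 7.

7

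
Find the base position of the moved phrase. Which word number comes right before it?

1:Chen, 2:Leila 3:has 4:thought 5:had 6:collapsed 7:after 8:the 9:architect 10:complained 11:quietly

The displaced element is "Chen" (word 1).
It is linked across 1 clause boundary (Ø).
It functions as the subject of "collapsed", so the gap sits immediately after word 4 ("thought").
Base order: Leila has thought that Chen had collapsed after the architect complained quietly.

4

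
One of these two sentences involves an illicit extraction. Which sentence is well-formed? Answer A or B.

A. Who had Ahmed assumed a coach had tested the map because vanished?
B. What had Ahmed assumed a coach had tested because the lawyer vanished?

B

In A, the wh-phrase is extracted from inside an adjunct island (introduced by "because"), which blocks movement.
In B, the extraction path crosses only that-complement boundaries, which are transparent.
So B is grammatical.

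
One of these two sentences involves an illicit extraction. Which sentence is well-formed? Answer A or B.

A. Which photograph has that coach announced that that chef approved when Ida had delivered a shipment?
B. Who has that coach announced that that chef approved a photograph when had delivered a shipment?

In B, the wh-phrase is extracted from inside an adjunct island (introduced by "when"), which blocks movement.
In A, the extraction path crosses only that-complement boundaries, which are transparent.
So A is grammatical.

A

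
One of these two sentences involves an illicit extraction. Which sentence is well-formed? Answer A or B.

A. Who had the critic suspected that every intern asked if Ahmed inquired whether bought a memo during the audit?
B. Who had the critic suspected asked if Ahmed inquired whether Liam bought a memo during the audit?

B

In A, the wh-phrase is extracted from inside a wh-island (introduced by "if"), which blocks movement.
In B, the extraction path crosses only that-complement boundaries, which are transparent.
So B is grammatical.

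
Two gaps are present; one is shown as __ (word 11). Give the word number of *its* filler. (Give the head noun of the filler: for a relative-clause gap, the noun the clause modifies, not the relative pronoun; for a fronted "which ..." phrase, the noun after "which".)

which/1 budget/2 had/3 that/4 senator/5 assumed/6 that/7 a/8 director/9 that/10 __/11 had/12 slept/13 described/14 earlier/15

The marked gap is inside the relative clause, the subject of "slept".
Its filler is the head noun "director" (via "that"), at word 9.
(The other dependency links word 2 to a gap after word 14.)

9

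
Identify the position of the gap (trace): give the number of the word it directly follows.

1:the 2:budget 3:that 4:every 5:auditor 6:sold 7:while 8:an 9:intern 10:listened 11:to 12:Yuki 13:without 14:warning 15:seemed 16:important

6

The displaced element is "the budget" (word 2).
It functions as the direct object of "sold", so the gap sits immediately after word 6 ("sold").
Base order: Every auditor sold the budget while an intern listened to Yuki without warning.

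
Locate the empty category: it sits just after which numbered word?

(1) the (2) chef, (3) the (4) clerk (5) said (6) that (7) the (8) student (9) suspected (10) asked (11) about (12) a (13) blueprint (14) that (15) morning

9

The displaced element is "the chef" (word 2).
It is linked across 2 clause boundaries (that → Ø).
It functions as the subject of "asked", so the gap sits immediately after word 9 ("suspected").
Base order: The clerk said that the student suspected that the chef asked about a blueprint that morning.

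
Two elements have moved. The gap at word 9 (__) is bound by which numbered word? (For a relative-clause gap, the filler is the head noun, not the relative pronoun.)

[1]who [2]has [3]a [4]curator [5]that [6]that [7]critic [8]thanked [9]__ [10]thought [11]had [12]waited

4

The marked gap is inside the relative clause, the direct object of "thanked".
Its filler is the head noun "curator" (via "that"), at word 4.
(The other dependency links word 1 to a gap after word 10.)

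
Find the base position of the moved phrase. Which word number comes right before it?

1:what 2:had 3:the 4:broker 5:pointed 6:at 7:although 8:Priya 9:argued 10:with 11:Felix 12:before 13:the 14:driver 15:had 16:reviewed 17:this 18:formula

6

The displaced element is "what" (word 1).
It functions as the object of the preposition "at" of "pointed", so the gap sits immediately after word 6 ("at").
Base order: The broker had pointed at what although Priya argued with Felix before the driver had reviewed this formula.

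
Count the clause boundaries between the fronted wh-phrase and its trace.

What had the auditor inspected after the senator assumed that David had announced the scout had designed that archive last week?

0

"what" originates inside the matrix clause — no clause boundary is crossed.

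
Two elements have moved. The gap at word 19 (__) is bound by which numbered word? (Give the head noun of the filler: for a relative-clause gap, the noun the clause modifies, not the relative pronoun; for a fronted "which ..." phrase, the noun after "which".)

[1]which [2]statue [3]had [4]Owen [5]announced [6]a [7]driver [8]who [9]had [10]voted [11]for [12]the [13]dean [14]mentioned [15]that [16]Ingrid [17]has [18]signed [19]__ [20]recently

The marked gap is the direct object of "signed".
Its filler is the fronted wh-phrase "which statue", at word 2.
(The other dependency links word 7 to a gap after word 8.)

2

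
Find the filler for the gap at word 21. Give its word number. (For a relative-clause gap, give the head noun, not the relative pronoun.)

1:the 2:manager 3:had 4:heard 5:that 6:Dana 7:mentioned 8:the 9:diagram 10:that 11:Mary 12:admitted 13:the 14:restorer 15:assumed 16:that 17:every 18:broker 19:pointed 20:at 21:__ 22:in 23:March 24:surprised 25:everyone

The gap at 21 is the prepositional object of "pointed", inside a relative clause.
The relative pronoun is "that" (word 10); it is bound by the head noun immediately before it.
Its filler is the head noun "diagram", at word 9.

9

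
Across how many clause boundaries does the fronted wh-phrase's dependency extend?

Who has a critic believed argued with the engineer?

"who" is extracted from the subject of "argued".
Boundaries crossed, outermost first: [Ø] — 1 in total.

1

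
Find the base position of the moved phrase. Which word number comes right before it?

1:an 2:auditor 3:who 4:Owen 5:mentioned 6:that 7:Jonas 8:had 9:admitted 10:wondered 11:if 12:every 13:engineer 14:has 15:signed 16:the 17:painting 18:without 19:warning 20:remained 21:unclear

9

The displaced element is "an auditor" (word 2).
It is linked across 2 clause boundaries (that → Ø).
It functions as the subject of "wondered", so the gap sits immediately after word 9 ("admitted").
Base order: Owen mentioned that Jonas had admitted an auditor wondered if every engineer has signed the painting without warning.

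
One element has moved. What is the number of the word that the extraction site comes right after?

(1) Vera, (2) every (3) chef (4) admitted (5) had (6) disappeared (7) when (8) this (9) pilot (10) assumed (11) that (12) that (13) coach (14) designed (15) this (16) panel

The displaced element is "Vera" (word 1).
It is linked across 1 clause boundary (Ø).
It functions as the subject of "disappeared", so the gap sits immediately after word 4 ("admitted").
Base order: Every chef admitted Vera had disappeared when this pilot assumed that that coach designed this panel.

4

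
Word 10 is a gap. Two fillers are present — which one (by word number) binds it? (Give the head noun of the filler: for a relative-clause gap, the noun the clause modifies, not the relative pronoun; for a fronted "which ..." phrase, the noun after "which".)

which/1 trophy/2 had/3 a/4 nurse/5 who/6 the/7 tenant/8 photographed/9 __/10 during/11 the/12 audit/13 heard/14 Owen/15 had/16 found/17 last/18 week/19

5

The marked gap is inside the relative clause, the direct object of "photographed".
Its filler is the head noun "nurse" (via "who"), at word 5.
(The other dependency links word 2 to a gap after word 17.)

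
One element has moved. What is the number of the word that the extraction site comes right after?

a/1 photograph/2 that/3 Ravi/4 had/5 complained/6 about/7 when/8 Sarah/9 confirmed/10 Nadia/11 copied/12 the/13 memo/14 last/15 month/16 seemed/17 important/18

7

The displaced element is "a photograph" (word 2).
It functions as the object of the preposition "about" of "complained", so the gap sits immediately after word 7 ("about").
Base order: Ravi had complained about a photograph when Sarah confirmed Nadia copied the memo last month.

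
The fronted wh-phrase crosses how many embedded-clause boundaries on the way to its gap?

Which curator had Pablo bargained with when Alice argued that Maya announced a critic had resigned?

0

"which curator" originates inside the matrix clause — no clause boundary is crossed.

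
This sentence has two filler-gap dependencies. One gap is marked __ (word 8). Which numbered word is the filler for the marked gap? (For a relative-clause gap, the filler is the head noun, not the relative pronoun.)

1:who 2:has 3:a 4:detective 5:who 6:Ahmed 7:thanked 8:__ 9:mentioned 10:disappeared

The marked gap is inside the relative clause, the direct object of "thanked".
Its filler is the head noun "detective" (via "who"), at word 4.
(The other dependency links word 1 to a gap after word 9.)

4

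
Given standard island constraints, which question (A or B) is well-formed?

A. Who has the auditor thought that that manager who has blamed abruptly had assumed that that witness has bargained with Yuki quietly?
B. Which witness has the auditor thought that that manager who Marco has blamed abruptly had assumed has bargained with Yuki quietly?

In A, the wh-phrase is extracted from inside a complex-NP island (relative clause) (introduced by "who"), which blocks movement.
In B, the extraction path crosses only that-complement boundaries, which are transparent.
So B is grammatical.

B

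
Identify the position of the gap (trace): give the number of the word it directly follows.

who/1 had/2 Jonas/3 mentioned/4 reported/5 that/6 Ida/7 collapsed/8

The displaced element is "who" (word 1).
It is linked across 1 clause boundary (Ø).
It functions as the subject of "reported", so the gap sits immediately after word 4 ("mentioned").
Base order: Jonas had mentioned that who reported that Ida collapsed.

4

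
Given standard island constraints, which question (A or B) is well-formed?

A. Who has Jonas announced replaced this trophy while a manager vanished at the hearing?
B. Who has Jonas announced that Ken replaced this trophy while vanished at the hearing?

In B, the wh-phrase is extracted from inside an adjunct island (introduced by "while"), which blocks movement.
In A, the extraction path crosses only that-complement boundaries, which are transparent.
So A is grammatical.

A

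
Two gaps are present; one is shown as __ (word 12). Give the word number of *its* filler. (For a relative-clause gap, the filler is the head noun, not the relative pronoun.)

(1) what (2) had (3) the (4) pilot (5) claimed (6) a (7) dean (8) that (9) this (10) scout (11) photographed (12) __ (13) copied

The marked gap is inside the relative clause, the direct object of "photographed".
Its filler is the head noun "dean" (via "that"), at word 7.
(The other dependency links word 1 to a gap after word 13.)

7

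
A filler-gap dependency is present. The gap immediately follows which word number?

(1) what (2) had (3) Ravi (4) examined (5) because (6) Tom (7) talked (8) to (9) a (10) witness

The displaced element is "what" (word 1).
It functions as the direct object of "examined", so the gap sits immediately after word 4 ("examined").
Base order: Ravi had examined what because Tom talked to a witness.

4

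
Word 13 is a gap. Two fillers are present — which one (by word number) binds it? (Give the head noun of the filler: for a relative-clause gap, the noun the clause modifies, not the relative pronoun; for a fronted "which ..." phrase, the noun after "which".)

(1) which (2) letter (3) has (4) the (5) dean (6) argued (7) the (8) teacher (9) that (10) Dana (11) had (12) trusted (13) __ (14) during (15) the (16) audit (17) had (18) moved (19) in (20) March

The marked gap is inside the relative clause, the direct object of "trusted".
Its filler is the head noun "teacher" (via "that"), at word 8.
(The other dependency links word 2 to a gap after word 18.)

8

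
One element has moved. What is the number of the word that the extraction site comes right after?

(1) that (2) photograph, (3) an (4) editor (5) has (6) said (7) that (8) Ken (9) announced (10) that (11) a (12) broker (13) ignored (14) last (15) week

The displaced element is "that photograph" (word 2).
It is linked across 2 clause boundaries (that → that).
It functions as the direct object of "ignored", so the gap sits immediately after word 13 ("ignored").
Base order: An editor has said that Ken announced that a broker ignored that photograph last week.

13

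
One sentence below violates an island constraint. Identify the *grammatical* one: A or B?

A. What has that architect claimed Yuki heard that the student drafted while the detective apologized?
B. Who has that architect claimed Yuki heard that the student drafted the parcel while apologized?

A

In B, the wh-phrase is extracted from inside an adjunct island (introduced by "while"), which blocks movement.
In A, the extraction path crosses only that-complement boundaries, which are transparent.
So A is grammatical.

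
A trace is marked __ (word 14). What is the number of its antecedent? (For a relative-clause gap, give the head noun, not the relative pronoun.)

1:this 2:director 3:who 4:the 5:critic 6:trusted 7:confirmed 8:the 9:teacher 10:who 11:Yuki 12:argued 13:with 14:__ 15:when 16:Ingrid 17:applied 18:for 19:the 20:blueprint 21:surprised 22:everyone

The gap at 14 is the prepositional object of "argued", inside a relative clause.
The relative pronoun is "who" (word 10); it is bound by the head noun immediately before it.
Its filler is the head noun "teacher", at word 9.

9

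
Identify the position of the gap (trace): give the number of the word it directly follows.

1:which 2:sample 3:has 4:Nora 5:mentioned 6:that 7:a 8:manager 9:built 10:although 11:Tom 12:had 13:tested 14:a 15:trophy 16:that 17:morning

The displaced element is "which sample" (word 2).
It is linked across 1 clause boundary (that).
It functions as the direct object of "built", so the gap sits immediately after word 9 ("built").
Base order: Nora has mentioned that a manager built which sample although Tom had tested a trophy that morning.

9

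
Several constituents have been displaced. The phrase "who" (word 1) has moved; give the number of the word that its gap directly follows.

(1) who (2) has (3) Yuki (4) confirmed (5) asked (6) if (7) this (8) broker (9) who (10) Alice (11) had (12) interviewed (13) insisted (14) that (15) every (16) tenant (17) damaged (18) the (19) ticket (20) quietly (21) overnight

4

The displaced element is "who" (word 1).
It is linked across 1 clause boundary (Ø).
It functions as the subject of "asked", so the gap sits immediately after word 4 ("confirmed").
Base order: Yuki has confirmed that who asked if this broker who Alice had interviewed insisted that every tenant damaged the ticket quietly overnight.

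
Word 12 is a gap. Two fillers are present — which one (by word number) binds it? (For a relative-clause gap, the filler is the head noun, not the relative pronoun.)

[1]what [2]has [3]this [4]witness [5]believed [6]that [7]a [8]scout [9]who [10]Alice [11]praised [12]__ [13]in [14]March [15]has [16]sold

8

The marked gap is inside the relative clause, the direct object of "praised".
Its filler is the head noun "scout" (via "who"), at word 8.
(The other dependency links word 1 to a gap after word 16.)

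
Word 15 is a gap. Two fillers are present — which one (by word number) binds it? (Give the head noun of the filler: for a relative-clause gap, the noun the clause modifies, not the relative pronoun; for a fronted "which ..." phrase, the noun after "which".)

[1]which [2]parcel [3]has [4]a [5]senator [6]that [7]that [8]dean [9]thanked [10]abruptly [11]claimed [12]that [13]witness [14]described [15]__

The marked gap is the direct object of "described".
Its filler is the fronted wh-phrase "which parcel", at word 2.
(The other dependency links word 5 to a gap after word 9.)

2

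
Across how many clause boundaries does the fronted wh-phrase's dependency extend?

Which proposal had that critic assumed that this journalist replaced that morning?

1

"which proposal" is extracted from the object of "replaced".
Boundaries crossed, outermost first: [that] — 1 in total.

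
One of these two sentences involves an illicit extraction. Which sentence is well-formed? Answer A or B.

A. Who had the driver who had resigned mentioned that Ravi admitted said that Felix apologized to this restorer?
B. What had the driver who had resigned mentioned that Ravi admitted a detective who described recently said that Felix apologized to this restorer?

A

In B, the wh-phrase is extracted from inside a complex-NP island (relative clause) (introduced by "who"), which blocks movement.
In A, the extraction path crosses only that-complement boundaries, which are transparent.
So A is grammatical.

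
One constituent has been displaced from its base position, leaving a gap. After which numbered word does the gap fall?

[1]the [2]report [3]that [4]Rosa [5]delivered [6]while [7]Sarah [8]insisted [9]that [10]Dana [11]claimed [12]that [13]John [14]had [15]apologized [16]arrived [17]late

5

The displaced element is "the report" (word 2).
It functions as the direct object of "delivered", so the gap sits immediately after word 5 ("delivered").
Base order: Rosa delivered the report while Sarah insisted that Dana claimed that John had apologized.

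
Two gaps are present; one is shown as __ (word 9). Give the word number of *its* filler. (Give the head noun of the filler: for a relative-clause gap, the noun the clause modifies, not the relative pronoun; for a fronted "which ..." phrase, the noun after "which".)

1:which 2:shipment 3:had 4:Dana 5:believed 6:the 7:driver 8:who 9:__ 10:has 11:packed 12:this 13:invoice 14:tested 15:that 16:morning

The marked gap is inside the relative clause, the subject of "packed".
Its filler is the head noun "driver" (via "who"), at word 7.
(The other dependency links word 2 to a gap after word 14.)

7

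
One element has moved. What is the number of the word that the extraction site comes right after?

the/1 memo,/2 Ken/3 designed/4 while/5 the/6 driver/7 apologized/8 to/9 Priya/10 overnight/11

The displaced element is "the memo" (word 2).
It functions as the direct object of "designed", so the gap sits immediately after word 4 ("designed").
Base order: Ken designed the memo while the driver apologized to Priya overnight.

4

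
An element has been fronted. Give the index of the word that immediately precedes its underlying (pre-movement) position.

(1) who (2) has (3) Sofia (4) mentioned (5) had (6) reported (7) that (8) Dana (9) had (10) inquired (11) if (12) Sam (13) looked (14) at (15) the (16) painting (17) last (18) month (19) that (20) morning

4

The displaced element is "who" (word 1).
It is linked across 1 clause boundary (Ø).
It functions as the subject of "reported", so the gap sits immediately after word 4 ("mentioned").
Base order: Sofia has mentioned that who had reported that Dana had inquired if Sam looked at the painting last month that morning.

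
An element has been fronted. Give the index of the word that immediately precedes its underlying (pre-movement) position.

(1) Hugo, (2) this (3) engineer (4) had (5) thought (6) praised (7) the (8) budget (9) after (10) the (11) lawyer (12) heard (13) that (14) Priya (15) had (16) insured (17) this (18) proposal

The displaced element is "Hugo" (word 1).
It is linked across 1 clause boundary (Ø).
It functions as the subject of "praised", so the gap sits immediately after word 5 ("thought").
Base order: This engineer had thought that Hugo praised the budget after the lawyer heard that Priya had insured this proposal.

5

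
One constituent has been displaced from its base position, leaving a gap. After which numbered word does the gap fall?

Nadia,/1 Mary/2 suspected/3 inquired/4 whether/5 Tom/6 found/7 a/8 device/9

The displaced element is "Nadia" (word 1).
It is linked across 1 clause boundary (Ø).
It functions as the subject of "inquired", so the gap sits immediately after word 3 ("suspected").
Base order: Mary suspected Nadia inquired whether Tom found a device.

3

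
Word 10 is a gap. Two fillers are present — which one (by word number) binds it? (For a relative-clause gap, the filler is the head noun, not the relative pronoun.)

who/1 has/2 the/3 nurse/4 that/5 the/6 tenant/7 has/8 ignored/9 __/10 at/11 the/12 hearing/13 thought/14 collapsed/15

The marked gap is inside the relative clause, the direct object of "ignored".
Its filler is the head noun "nurse" (via "that"), at word 4.
(The other dependency links word 1 to a gap after word 14.)

4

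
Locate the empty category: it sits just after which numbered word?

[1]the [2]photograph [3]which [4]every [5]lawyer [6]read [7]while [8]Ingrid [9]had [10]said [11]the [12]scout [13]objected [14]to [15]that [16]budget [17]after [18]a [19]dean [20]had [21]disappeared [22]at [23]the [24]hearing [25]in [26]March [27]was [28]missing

The displaced element is "the photograph" (word 2).
It functions as the direct object of "read", so the gap sits immediately after word 6 ("read").
Base order: Every lawyer read the photograph while Ingrid had said the scout objected to that budget after a dean had disappeared at the hearing in March.

6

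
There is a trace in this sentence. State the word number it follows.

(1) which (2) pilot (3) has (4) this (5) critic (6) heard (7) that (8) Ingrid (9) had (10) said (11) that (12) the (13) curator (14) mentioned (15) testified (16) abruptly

14

The displaced element is "which pilot" (word 2).
It is linked across 3 clause boundaries (that → that → Ø).
It functions as the subject of "testified", so the gap sits immediately after word 14 ("mentioned").
Base order: This critic has heard that Ingrid had said that the curator mentioned that which pilot testified abruptly.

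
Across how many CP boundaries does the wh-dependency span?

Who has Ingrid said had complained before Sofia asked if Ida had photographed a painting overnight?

1

"who" is extracted from the subject of "complained".
Boundaries crossed, outermost first: [Ø] — 1 in total.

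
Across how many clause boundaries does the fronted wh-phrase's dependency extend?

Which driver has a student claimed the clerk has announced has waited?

"which driver" is extracted from the subject of "waited".
Boundaries crossed, outermost first: [Ø], [Ø] — 2 in total.

2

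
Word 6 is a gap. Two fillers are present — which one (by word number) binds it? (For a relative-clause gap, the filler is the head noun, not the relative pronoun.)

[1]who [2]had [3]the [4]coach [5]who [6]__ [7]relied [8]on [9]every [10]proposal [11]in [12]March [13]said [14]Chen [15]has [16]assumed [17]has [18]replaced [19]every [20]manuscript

4

The marked gap is inside the relative clause, the subject of "relied".
Its filler is the head noun "coach" (via "who"), at word 4.
(The other dependency links word 1 to a gap after word 16.)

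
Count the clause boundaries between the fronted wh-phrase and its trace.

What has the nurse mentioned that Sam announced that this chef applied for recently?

"what" is extracted from the PP object of "applied".
Boundaries crossed, outermost first: [that], [that] — 2 in total.

2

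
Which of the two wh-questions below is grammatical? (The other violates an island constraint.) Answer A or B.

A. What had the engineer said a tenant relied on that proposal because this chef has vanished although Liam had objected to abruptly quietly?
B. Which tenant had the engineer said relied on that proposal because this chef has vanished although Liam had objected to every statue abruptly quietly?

B

In A, the wh-phrase is extracted from inside an adjunct island (introduced by "because"), which blocks movement.
In B, the extraction path crosses only that-complement boundaries, which are transparent.
So B is grammatical.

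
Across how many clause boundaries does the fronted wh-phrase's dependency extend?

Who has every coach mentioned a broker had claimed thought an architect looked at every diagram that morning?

"who" is extracted from the subject of "thought".
Boundaries crossed, outermost first: [Ø], [Ø] — 2 in total.

2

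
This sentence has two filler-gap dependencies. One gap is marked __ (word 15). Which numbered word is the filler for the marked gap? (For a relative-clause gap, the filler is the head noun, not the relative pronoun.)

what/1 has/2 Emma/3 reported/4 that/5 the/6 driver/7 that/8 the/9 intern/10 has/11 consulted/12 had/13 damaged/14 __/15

1

The marked gap is the direct object of "damaged".
Its filler is the fronted wh-phrase "what", at word 1.
(The other dependency links word 7 to a gap after word 12.)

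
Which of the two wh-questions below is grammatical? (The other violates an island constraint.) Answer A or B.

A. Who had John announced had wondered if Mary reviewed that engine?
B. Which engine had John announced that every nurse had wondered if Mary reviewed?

A

In B, the wh-phrase is extracted from inside a wh-island (introduced by "if"), which blocks movement.
In A, the extraction path crosses only that-complement boundaries, which are transparent.
So A is grammatical.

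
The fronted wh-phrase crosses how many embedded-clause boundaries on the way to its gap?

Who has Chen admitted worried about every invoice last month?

1

"who" is extracted from the subject of "worried".
Boundaries crossed, outermost first: [Ø] — 1 in total.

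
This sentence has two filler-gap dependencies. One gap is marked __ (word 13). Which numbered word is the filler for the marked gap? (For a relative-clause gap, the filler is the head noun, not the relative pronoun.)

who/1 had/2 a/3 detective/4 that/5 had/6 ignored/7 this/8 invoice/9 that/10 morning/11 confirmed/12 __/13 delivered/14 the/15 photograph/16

The marked gap is the subject of "delivered".
Its filler is the fronted wh-phrase "who", at word 1.
(The other dependency links word 4 to a gap after word 5.)

1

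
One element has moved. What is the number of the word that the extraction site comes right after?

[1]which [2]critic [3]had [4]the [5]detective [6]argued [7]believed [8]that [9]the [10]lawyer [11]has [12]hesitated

The displaced element is "which critic" (word 2).
It is linked across 1 clause boundary (Ø).
It functions as the subject of "believed", so the gap sits immediately after word 6 ("argued").
Base order: The detective had argued that which critic believed that the lawyer has hesitated.

6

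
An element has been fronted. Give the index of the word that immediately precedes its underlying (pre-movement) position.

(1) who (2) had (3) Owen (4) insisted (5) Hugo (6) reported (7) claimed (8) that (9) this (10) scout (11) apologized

6

The displaced element is "who" (word 1).
It is linked across 2 clause boundaries (Ø → Ø).
It functions as the subject of "claimed", so the gap sits immediately after word 6 ("reported").
Base order: Owen had insisted Hugo reported that who claimed that this scout apologized.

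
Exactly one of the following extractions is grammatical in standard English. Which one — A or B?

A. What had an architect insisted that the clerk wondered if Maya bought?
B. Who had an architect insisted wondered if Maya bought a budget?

B

In A, the wh-phrase is extracted from inside a wh-island (introduced by "if"), which blocks movement.
In B, the extraction path crosses only that-complement boundaries, which are transparent.
So B is grammatical.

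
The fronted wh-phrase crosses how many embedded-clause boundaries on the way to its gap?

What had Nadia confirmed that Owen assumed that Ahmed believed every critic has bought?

3

"what" is extracted from the object of "bought".
Boundaries crossed, outermost first: [that], [that], [Ø] — 3 in total.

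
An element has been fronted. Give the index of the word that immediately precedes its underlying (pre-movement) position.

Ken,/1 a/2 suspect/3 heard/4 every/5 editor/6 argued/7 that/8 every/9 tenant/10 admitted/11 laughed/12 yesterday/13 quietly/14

11

The displaced element is "Ken" (word 1).
It is linked across 3 clause boundaries (Ø → that → Ø).
It functions as the subject of "laughed", so the gap sits immediately after word 11 ("admitted").
Base order: A suspect heard every editor argued that every tenant admitted Ken laughed yesterday quietly.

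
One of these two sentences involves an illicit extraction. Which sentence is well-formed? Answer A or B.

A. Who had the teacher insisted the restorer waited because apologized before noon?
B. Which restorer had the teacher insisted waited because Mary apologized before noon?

In A, the wh-phrase is extracted from inside an adjunct island (introduced by "because"), which blocks movement.
In B, the extraction path crosses only that-complement boundaries, which are transparent.
So B is grammatical.

B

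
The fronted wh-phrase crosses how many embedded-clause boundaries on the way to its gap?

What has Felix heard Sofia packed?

1

"what" is extracted from the object of "packed".
Boundaries crossed, outermost first: [Ø] — 1 in total.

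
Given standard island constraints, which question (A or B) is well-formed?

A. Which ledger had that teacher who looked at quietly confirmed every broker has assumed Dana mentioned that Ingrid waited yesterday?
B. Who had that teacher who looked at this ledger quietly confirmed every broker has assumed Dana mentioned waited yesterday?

B

In A, the wh-phrase is extracted from inside a complex-NP island (relative clause) (introduced by "who"), which blocks movement.
In B, the extraction path crosses only that-complement boundaries, which are transparent.
So B is grammatical.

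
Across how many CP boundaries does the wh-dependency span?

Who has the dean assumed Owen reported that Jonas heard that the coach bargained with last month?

"who" is extracted from the PP object of "bargained".
Boundaries crossed, outermost first: [Ø], [that], [that] — 3 in total.

3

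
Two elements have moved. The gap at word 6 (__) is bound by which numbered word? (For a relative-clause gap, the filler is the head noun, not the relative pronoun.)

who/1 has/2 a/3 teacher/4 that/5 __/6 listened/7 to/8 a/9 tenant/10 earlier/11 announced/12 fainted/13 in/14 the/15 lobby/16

4

The marked gap is inside the relative clause, the subject of "listened".
Its filler is the head noun "teacher" (via "that"), at word 4.
(The other dependency links word 1 to a gap after word 12.)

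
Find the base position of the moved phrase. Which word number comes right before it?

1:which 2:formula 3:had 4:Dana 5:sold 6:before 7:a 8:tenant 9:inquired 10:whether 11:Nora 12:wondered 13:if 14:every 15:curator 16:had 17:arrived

The displaced element is "which formula" (word 2).
It functions as the direct object of "sold", so the gap sits immediately after word 5 ("sold").
Base order: Dana had sold which formula before a tenant inquired whether Nora wondered if every curator had arrived.

5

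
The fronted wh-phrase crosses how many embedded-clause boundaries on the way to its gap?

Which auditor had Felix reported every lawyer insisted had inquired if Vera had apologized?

"which auditor" is extracted from the subject of "inquired".
Boundaries crossed, outermost first: [Ø], [Ø] — 2 in total.

2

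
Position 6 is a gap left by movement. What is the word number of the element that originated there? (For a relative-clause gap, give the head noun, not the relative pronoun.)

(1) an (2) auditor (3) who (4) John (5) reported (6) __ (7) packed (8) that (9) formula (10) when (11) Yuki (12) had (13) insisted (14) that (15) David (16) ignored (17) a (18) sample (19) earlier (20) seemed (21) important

The gap at 6 is the subject of "packed", inside a relative clause.
The relative pronoun is "who" (word 3); it is bound by the head noun immediately before it.
Its filler is the head noun "auditor", at word 2.

2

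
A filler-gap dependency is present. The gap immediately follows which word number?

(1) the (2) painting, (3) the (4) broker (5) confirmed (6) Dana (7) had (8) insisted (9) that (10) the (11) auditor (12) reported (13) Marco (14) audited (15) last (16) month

14

The displaced element is "the painting" (word 2).
It is linked across 3 clause boundaries (Ø → that → Ø).
It functions as the direct object of "audited", so the gap sits immediately after word 14 ("audited").
Base order: The broker confirmed Dana had insisted that the auditor reported Marco audited the painting last month.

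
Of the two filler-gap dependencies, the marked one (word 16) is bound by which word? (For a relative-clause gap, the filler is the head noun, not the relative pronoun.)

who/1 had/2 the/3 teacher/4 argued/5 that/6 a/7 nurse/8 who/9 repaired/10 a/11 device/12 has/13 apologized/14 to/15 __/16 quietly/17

The marked gap is the object of the preposition "to" of "apologized".
Its filler is the fronted wh-phrase "who", at word 1.
(The other dependency links word 8 to a gap after word 9.)

1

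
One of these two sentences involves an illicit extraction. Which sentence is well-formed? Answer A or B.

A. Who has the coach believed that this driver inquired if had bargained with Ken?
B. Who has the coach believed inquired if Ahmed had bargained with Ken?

In A, the wh-phrase is extracted from inside a wh-island (introduced by "if"), which blocks movement.
In B, the extraction path crosses only that-complement boundaries, which are transparent.
So B is grammatical.

B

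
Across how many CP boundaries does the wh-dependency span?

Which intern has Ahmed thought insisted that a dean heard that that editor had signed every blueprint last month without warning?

1

"which intern" is extracted from the subject of "insisted".
Boundaries crossed, outermost first: [Ø] — 1 in total.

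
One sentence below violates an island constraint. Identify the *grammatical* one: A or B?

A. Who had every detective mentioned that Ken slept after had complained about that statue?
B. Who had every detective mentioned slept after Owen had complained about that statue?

B

In A, the wh-phrase is extracted from inside an adjunct island (introduced by "after"), which blocks movement.
In B, the extraction path crosses only that-complement boundaries, which are transparent.
So B is grammatical.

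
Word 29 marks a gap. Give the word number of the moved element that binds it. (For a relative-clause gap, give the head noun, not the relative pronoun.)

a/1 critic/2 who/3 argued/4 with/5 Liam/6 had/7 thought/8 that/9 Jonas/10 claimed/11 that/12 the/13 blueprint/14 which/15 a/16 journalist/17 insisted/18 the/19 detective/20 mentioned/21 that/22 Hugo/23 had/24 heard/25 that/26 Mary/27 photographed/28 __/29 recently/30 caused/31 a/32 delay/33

14

The gap at 29 is the object of "photographed", inside a relative clause.
The relative pronoun is "which" (word 15); it is bound by the head noun immediately before it.
Its filler is the head noun "blueprint", at word 14.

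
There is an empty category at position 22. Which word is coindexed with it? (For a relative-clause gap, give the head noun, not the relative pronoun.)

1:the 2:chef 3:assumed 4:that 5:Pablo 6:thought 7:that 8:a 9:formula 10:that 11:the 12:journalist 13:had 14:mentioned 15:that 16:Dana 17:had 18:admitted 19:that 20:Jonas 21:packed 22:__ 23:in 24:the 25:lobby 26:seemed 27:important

The gap at 22 is the object of "packed", inside a relative clause.
The relative pronoun is "that" (word 10); it is bound by the head noun immediately before it.
Its filler is the head noun "formula", at word 9.

9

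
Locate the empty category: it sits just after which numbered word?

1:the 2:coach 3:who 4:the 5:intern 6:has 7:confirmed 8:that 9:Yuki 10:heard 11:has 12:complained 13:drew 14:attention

10

The displaced element is "the coach" (word 2).
It is linked across 2 clause boundaries (that → Ø).
It functions as the subject of "complained", so the gap sits immediately after word 10 ("heard").
Base order: The intern has confirmed that Yuki heard that the coach has complained.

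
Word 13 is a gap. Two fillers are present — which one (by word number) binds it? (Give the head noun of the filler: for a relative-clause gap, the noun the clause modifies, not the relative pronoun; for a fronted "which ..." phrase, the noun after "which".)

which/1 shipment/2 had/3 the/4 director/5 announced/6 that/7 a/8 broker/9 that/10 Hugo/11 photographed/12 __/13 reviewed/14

9

The marked gap is inside the relative clause, the direct object of "photographed".
Its filler is the head noun "broker" (via "that"), at word 9.
(The other dependency links word 2 to a gap after word 14.)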